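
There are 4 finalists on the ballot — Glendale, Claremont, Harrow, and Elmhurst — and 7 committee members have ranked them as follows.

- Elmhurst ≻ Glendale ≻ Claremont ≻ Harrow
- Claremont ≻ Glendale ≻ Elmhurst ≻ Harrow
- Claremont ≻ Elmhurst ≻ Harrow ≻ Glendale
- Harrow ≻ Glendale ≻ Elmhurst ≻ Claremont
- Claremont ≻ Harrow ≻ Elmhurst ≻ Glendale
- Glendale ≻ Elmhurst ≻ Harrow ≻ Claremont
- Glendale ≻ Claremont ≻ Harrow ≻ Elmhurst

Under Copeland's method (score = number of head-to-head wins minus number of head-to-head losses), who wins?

Glendale

Pairwise results:
  Glendale vs Claremont: Glendale wins 4–3.
  Glendale vs Harrow: Glendale wins 4–3.
  Glendale vs Elmhurst: Glendale wins 4–3.
  Claremont vs Harrow: Claremont wins 5–2.
  Claremont vs Elmhurst: Claremont wins 4–3.
  Harrow vs Elmhurst: Elmhurst wins 4–3.
Copeland scores (wins − losses):
  Glendale: 3 − 0 = 3
  Claremont: 2 − 1 = 1
  Harrow: 0 − 3 = -3
  Elmhurst: 1 − 2 = -1
Glendale has the best Copeland score.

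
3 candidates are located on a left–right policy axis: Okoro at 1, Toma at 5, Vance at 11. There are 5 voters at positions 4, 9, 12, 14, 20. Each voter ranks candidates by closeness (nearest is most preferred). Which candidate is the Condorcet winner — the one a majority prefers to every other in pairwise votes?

With single-peaked preferences on a line, the Condorcet winner is the candidate closest to the median voter.
The median voter (position 12) is closest to Vance at 11.
Check: Vance vs Okoro — voters closer to Vance: 4 of 5.

Vance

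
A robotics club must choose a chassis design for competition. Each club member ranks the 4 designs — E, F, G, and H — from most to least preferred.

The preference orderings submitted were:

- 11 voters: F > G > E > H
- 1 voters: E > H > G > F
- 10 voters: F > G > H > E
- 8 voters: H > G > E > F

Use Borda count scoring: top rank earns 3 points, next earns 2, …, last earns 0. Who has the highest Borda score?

Borda scores:
  E: 11·1 + 3 + 10·0 + 8·1 = 22
  F: 11·3 + 0 + 10·3 + 8·0 = 63
  G: 11·2 + 1 + 10·2 + 8·2 = 59
  H: 11·0 + 2 + 10·1 + 8·3 = 36
F has the highest total.

F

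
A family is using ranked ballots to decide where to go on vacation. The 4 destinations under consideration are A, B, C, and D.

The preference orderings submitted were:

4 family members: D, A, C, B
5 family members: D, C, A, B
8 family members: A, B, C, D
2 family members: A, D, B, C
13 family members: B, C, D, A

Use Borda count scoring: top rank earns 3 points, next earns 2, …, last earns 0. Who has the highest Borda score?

B

Borda scores:
  A: 4·2 + 5·1 + 8·3 + 2·3 + 13·0 = 43
  B: 4·0 + 5·0 + 8·2 + 2·1 + 13·3 = 57
  C: 4·1 + 5·2 + 8·1 + 2·0 + 13·2 = 48
  D: 4·3 + 5·3 + 8·0 + 2·2 + 13·1 = 44
B has the highest total.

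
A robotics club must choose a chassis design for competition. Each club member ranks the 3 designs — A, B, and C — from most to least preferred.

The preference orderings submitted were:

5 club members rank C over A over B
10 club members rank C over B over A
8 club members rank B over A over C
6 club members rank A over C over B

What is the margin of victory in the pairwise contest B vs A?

Ballots ranking B above A: 10+8 = 18.
Ballots ranking A above B: 5+6 = 11.
B wins 18–11, a margin of 7.

7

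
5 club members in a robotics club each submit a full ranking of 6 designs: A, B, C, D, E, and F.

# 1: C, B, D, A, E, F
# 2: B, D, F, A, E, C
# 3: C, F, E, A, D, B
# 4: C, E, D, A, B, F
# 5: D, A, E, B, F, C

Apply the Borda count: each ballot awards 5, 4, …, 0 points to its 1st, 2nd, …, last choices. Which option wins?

D

Borda scores:
  A: 2 + 2 + 2 + 2 + 4 = 12
  B: 4 + 5 + 0 + 1 + 2 = 12
  C: 5 + 0 + 5 + 5 + 0 = 15
  D: 3 + 4 + 1 + 3 + 5 = 16
  E: 1 + 1 + 3 + 4 + 3 = 12
  F: 0 + 3 + 4 + 0 + 1 = 8
D has the highest total.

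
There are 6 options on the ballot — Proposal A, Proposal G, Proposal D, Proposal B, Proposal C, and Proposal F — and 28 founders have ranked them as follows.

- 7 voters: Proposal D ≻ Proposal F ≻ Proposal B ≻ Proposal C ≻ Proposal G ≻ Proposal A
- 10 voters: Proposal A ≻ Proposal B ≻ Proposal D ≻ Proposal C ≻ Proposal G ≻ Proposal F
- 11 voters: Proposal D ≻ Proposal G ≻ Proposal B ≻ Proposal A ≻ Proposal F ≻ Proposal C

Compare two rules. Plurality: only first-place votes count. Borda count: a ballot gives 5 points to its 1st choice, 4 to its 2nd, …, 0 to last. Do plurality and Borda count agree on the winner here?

Plurality first-place counts: Proposal A 10, Proposal G 0, Proposal D 18, Proposal B 0, Proposal C 0, Proposal F 0 → Proposal D.
Borda totals: Proposal A 72, Proposal G 61, Proposal D 120, Proposal B 94, Proposal C 34, Proposal F 39 → Proposal D.
The two rules agree on Proposal D.

Yes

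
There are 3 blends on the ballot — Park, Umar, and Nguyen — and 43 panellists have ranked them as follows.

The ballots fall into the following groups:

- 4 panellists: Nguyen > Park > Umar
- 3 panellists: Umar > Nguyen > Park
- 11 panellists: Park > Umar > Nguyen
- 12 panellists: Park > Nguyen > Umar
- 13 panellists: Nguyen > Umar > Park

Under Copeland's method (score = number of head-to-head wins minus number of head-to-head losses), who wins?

Park

Pairwise results:
  Park vs Umar: Park wins 27–16.
  Park vs Nguyen: Park wins 23–20.
  Umar vs Nguyen: Nguyen wins 29–14.
Copeland scores (wins − losses):
  Park: 2 − 0 = 2
  Umar: 0 − 2 = -2
  Nguyen: 1 − 1 = 0
Park has the best Copeland score.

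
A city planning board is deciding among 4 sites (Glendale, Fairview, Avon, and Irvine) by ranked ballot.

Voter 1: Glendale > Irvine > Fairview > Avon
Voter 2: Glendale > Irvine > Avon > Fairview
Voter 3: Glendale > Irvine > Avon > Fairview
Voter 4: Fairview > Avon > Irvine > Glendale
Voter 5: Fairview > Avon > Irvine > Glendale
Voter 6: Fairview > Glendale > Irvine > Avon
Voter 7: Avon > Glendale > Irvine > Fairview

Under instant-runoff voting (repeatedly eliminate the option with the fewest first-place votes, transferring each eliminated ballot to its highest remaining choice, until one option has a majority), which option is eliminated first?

Round 1: Glendale 3, Fairview 3, Avon 1, Irvine 0. Irvine has the fewest and is eliminated.
Round 2: Glendale 3, Fairview 3, Avon 1. Avon has the fewest and is eliminated.
Round 3: Glendale 4, Fairview 3. Glendale has a majority.

Irvine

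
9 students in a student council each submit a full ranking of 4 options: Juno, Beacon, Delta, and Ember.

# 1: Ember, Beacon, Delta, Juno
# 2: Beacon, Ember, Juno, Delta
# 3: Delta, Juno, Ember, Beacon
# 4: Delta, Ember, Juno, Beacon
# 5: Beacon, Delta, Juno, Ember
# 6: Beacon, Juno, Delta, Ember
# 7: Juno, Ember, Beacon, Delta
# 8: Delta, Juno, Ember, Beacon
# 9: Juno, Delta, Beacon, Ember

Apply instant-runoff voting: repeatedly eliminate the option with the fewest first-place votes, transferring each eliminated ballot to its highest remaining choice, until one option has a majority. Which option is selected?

Beacon

Round 1: Beacon 3, Delta 3, Juno 2, Ember 1. Ember has the fewest and is eliminated.
Round 2: Beacon 4, Delta 3, Juno 2. Juno has the fewest and is eliminated.
Round 3: Beacon 5, Delta 4. Beacon has a majority.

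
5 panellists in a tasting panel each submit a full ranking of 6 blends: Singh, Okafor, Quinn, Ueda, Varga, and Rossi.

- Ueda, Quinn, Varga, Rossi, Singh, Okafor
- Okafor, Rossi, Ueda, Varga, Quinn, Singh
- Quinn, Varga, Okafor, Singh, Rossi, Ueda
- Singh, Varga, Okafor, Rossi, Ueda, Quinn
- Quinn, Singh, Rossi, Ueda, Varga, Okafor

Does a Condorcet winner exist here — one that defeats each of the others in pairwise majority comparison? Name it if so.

Head-to-head results (5 voters total):
Singh vs Okafor: Singh wins 3–2.
Singh vs Quinn: Quinn wins 4–1.
Singh vs Ueda: Singh wins 3–2.
Singh vs Varga: Varga wins 3–2.
Singh vs Rossi: Singh wins 3–2.
Okafor vs Quinn: Quinn wins 3–2.
Okafor vs Ueda: Okafor wins 3–2.
Okafor vs Varga: Varga wins 4–1.
Okafor vs Rossi: Okafor wins 3–2.
Quinn vs Ueda: Ueda wins 3–2.
Quinn vs Varga: Quinn wins 3–2.
Quinn vs Rossi: Quinn wins 3–2.
Ueda vs Varga: Ueda wins 3–2.
Ueda vs Rossi: Rossi wins 4–1.
Varga vs Rossi: Varga wins 3–2.
No candidate beats all others: Singh beats Ueda beats Quinn beats Singh, a majority cycle.

None — there is no Condorcet winner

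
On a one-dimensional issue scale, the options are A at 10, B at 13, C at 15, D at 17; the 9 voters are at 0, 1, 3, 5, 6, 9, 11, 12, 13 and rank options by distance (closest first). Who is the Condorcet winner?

With single-peaked preferences on a line, the Condorcet winner is the candidate closest to the median voter.
The median voter (position 6) is closest to A at 10.
Check: A vs B — voters closer to A: 7 of 9.

A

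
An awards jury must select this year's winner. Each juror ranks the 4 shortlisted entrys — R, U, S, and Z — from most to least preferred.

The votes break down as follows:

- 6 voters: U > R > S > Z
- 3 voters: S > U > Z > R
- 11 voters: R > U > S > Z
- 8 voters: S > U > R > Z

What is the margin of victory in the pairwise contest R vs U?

Ballots ranking R above U: 11.
Ballots ranking U above R: 6+3+8 = 17.
U wins 17–11, a margin of 6.

6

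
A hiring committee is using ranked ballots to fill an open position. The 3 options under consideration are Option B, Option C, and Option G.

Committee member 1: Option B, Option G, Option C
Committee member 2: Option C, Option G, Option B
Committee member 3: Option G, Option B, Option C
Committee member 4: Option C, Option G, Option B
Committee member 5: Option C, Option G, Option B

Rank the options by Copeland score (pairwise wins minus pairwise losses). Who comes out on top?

Option C

Pairwise results:
  Option B vs Option C: Option C wins 3–2.
  Option B vs Option G: Option G wins 4–1.
  Option C vs Option G: Option C wins 3–2.
Copeland scores (wins − losses):
  Option B: 0 − 2 = -2
  Option C: 2 − 0 = 2
  Option G: 1 − 1 = 0
Option C has the best Copeland score.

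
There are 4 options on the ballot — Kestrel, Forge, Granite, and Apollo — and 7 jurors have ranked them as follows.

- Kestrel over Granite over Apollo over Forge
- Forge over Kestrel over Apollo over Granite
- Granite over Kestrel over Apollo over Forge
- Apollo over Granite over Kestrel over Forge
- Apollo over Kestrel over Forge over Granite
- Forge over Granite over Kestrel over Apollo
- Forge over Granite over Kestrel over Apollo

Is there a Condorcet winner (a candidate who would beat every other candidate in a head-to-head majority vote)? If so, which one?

Head-to-head results (7 voters total):
Kestrel vs Forge: Kestrel wins 4–3.
Kestrel vs Granite: Granite wins 4–3.
Kestrel vs Apollo: Kestrel wins 5–2.
Forge vs Granite: Forge wins 4–3.
Forge vs Apollo: Apollo wins 4–3.
Granite vs Apollo: Granite wins 4–3.
No candidate beats all others: Kestrel beats Forge beats Granite beats Kestrel, a majority cycle.

No Condorcet winner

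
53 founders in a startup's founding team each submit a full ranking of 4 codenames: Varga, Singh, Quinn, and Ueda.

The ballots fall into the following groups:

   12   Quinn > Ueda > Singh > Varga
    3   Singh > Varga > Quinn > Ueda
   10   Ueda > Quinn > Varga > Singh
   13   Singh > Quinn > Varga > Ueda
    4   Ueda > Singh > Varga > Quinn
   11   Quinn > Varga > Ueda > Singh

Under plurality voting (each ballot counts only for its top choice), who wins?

First-place vote totals:
  Varga: 0
  Singh: 16
  Quinn: 23
  Ueda: 14
Quinn has the most first-place votes.

Quinn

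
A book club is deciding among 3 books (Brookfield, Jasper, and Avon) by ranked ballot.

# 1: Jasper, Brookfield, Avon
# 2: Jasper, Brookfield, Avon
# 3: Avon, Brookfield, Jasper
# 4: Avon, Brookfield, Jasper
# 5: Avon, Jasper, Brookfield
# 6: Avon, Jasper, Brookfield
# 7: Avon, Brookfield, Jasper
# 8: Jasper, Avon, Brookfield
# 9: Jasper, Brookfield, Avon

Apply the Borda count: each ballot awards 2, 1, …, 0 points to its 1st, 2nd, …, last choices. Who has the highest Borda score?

Avon

Borda scores:
  Brookfield: 1 + 1 + 1 + 1 + 0 + 0 + 1 + 0 + 1 = 6
  Jasper: 2 + 2 + 0 + 0 + 1 + 1 + 0 + 2 + 2 = 10
  Avon: 0 + 0 + 2 + 2 + 2 + 2 + 2 + 1 + 0 = 11
Avon has the highest total.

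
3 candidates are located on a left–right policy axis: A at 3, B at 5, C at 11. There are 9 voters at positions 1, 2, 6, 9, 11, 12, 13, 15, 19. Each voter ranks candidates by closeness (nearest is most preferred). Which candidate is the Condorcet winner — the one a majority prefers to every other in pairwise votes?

With single-peaked preferences on a line, the Condorcet winner is the candidate closest to the median voter.
The median voter (position 11) is closest to C at 11.
Check: C vs B — voters closer to C: 6 of 9.

C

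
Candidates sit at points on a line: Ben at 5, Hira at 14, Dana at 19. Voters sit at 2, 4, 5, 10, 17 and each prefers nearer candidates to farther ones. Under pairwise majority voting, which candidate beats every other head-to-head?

Ben

With single-peaked preferences on a line, the Condorcet winner is the candidate closest to the median voter.
The median voter (position 5) is closest to Ben at 5.
Check: Ben vs Hira — voters closer to Ben: 3 of 5.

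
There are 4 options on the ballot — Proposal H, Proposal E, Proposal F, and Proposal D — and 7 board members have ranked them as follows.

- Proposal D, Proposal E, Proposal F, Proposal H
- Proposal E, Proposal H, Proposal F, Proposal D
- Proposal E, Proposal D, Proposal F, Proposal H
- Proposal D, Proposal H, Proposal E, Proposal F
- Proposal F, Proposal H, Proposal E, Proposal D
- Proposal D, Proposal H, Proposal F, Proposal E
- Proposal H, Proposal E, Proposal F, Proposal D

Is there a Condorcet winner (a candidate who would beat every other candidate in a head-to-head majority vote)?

No

Head-to-head results (7 voters total):
Proposal H vs Proposal E: Proposal H wins 4–3.
Proposal H vs Proposal F: Proposal H wins 4–3.
Proposal H vs Proposal D: Proposal D wins 4–3.
Proposal E vs Proposal F: Proposal E wins 5–2.
Proposal E vs Proposal D: Proposal E wins 4–3.
Proposal F vs Proposal D: Proposal D wins 4–3.
No candidate beats all others: Proposal H beats Proposal E beats Proposal D beats Proposal H, a majority cycle.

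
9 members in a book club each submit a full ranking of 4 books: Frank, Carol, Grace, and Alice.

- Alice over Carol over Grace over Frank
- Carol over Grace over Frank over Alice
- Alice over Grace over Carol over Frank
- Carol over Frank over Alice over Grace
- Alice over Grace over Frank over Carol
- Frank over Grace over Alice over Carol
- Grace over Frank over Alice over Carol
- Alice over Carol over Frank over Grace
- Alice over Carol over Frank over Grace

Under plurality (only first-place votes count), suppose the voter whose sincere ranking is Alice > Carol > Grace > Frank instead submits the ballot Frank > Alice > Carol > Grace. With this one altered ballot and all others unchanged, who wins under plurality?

First-place totals with the altered ballot: Frank 2, Carol 2, Grace 1, Alice 4.
The winner is unchanged: still Alice.

Alice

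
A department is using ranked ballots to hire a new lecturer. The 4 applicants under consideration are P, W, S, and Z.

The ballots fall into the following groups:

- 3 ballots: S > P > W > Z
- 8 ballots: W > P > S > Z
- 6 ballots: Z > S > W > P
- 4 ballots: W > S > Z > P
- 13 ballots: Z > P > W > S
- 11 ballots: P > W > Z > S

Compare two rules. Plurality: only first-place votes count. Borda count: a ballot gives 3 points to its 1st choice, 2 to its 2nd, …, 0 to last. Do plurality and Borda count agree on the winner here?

No

Plurality first-place counts: P 11, W 12, S 3, Z 19 → Z.
Borda totals: P 81, W 80, S 37, Z 72 → P.
The two rules disagree: plurality picks Z, Borda picks P.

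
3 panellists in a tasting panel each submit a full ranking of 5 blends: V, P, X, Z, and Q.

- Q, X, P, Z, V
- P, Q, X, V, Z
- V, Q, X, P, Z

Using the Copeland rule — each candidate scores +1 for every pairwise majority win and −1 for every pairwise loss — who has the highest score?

Q

Pairwise results:
  V vs P: P wins 2–1.
  V vs X: X wins 2–1.
  V vs Z: V wins 2–1.
  V vs Q: Q wins 2–1.
  P vs X: X wins 2–1.
  P vs Z: P wins 3–0.
  P vs Q: Q wins 2–1.
  X vs Z: X wins 3–0.
  X vs Q: Q wins 3–0.
  Z vs Q: Q wins 3–0.
Copeland scores (wins − losses):
  V: 1 − 3 = -2
  P: 2 − 2 = 0
  X: 3 − 1 = 2
  Z: 0 − 4 = -4
  Q: 4 − 0 = 4
Q has the best Copeland score.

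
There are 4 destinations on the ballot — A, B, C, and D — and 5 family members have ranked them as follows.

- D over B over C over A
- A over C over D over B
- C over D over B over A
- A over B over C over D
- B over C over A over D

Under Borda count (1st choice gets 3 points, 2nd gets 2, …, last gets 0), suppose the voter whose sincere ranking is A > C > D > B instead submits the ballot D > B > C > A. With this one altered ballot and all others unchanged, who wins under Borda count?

Borda totals with the altered ballot: A 4, B 10, C 8, D 8.
The switch changes the winner from C to B.

B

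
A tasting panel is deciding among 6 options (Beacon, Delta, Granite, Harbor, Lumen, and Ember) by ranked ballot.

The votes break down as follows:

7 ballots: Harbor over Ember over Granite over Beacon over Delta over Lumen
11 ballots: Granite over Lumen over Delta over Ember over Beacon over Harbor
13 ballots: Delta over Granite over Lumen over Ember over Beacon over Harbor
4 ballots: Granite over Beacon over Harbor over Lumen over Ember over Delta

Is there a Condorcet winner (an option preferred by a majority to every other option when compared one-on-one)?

Head-to-head results (35 voters total):
Beacon vs Delta: Delta wins 24–11.
Beacon vs Granite: Granite wins 35–0.
Beacon vs Harbor: Beacon wins 28–7.
Beacon vs Lumen: Lumen wins 24–11.
Beacon vs Ember: Ember wins 31–4.
Delta vs Granite: Granite wins 22–13.
Delta vs Harbor: Delta wins 24–11.
Delta vs Lumen: Delta wins 20–15.
Delta vs Ember: Delta wins 24–11.
Granite vs Harbor: Granite wins 28–7.
Granite vs Lumen: Granite wins 35–0.
Granite vs Ember: Granite wins 28–7.
Harbor vs Lumen: Lumen wins 24–11.
Harbor vs Ember: Ember wins 24–11.
Lumen vs Ember: Lumen wins 28–7.
Granite beats each rival — Beacon (35–0), Delta (22–13), Harbor (28–7), Lumen (35–0), Ember (28–7) — so Granite is the Condorcet winner.

Yes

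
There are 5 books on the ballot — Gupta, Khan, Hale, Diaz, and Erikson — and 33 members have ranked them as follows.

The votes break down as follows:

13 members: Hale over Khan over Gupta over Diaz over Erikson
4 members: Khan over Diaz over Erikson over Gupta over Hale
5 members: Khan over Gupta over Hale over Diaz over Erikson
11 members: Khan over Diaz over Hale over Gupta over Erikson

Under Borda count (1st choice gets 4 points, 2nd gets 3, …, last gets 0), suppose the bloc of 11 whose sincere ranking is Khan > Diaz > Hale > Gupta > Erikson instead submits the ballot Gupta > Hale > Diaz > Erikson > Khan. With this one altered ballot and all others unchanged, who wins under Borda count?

Borda totals with the altered ballot: Gupta 89, Khan 75, Hale 95, Diaz 52, Erikson 19.
The switch changes the winner from Khan to Hale.

Hale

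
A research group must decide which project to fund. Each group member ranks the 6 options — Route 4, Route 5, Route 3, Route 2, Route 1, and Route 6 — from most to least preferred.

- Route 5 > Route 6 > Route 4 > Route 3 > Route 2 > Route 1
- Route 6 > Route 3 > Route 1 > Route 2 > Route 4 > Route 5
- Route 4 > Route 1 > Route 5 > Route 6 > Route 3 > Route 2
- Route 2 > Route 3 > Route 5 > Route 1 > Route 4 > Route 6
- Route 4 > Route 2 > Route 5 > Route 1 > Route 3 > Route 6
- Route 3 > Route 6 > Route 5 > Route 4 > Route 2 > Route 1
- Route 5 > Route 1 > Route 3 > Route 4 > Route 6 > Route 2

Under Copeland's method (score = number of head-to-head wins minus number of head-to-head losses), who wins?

Pairwise results:
  Route 4 vs Route 5: Route 5 wins 4–3.
  Route 4 vs Route 3: Route 3 wins 4–3.
  Route 4 vs Route 2: Route 4 wins 5–2.
  Route 4 vs Route 1: Route 4 wins 4–3.
  Route 4 vs Route 6: Route 4 wins 4–3.
  Route 5 vs Route 3: Route 5 wins 4–3.
  Route 5 vs Route 2: Route 5 wins 4–3.
  Route 5 vs Route 1: Route 5 wins 5–2.
  Route 5 vs Route 6: Route 5 wins 5–2.
  Route 3 vs Route 2: Route 3 wins 5–2.
  Route 3 vs Route 1: Route 3 wins 4–3.
  Route 3 vs Route 6: Route 3 wins 4–3.
  Route 2 vs Route 1: Route 2 wins 4–3.
  Route 2 vs Route 6: Route 6 wins 5–2.
  Route 1 vs Route 6: Route 1 wins 4–3.
Copeland scores (wins − losses):
  Route 4: 3 − 2 = 1
  Route 5: 5 − 0 = 5
  Route 3: 4 − 1 = 3
  Route 2: 1 − 4 = -3
  Route 1: 1 − 4 = -3
  Route 6: 1 − 4 = -3
Route 5 has the best Copeland score.

Route 5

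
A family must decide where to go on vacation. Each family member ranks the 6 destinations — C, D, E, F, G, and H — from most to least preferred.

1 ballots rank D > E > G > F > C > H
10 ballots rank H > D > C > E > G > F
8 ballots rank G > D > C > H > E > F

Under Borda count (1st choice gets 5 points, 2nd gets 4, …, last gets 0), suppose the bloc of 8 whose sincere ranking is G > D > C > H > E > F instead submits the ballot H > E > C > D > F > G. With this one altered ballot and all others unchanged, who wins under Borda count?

H

Borda totals with the altered ballot: C 55, D 61, E 56, F 10, G 13, H 90.
The switch changes the winner from D to H.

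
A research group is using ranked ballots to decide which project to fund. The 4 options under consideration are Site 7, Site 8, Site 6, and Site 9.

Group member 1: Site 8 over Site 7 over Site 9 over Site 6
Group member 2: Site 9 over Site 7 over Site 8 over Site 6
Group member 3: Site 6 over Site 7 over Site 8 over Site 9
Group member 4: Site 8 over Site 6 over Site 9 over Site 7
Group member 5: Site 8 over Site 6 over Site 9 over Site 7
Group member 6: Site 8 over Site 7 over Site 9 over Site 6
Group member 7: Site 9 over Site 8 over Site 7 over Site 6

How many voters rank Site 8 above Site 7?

Ballots ranking Site 8 above Site 7: 5.
Ballots ranking Site 7 above Site 8: 2.
So 5 of 7 voters prefer Site 8 to Site 7.

5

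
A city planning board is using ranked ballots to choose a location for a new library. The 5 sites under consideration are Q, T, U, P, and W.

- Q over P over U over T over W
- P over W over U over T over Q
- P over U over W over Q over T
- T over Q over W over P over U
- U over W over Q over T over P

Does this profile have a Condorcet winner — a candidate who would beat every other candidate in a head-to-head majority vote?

No

Head-to-head results (5 voters total):
Q vs T: Q wins 3–2.
Q vs U: U wins 3–2.
Q vs P: Q wins 3–2.
Q vs W: W wins 3–2.
T vs U: U wins 4–1.
T vs P: P wins 3–2.
T vs W: W wins 3–2.
U vs P: P wins 4–1.
U vs W: U wins 3–2.
P vs W: P wins 3–2.
No candidate beats all others: Q beats P beats U beats Q, a majority cycle.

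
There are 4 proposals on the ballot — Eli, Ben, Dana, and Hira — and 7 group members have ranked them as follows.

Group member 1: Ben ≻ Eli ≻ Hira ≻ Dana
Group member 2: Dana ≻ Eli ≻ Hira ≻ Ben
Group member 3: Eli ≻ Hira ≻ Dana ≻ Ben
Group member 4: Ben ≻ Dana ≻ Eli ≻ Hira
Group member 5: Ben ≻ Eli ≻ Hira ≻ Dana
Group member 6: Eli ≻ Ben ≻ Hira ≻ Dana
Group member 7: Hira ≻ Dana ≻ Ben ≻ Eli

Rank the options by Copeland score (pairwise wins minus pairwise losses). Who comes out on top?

Pairwise results:
  Eli vs Ben: Ben wins 4–3.
  Eli vs Dana: Eli wins 4–3.
  Eli vs Hira: Eli wins 6–1.
  Ben vs Dana: Ben wins 4–3.
  Ben vs Hira: Ben wins 4–3.
  Dana vs Hira: Hira wins 5–2.
Copeland scores (wins − losses):
  Eli: 2 − 1 = 1
  Ben: 3 − 0 = 3
  Dana: 0 − 3 = -3
  Hira: 1 − 2 = -1
Ben has the best Copeland score.

Ben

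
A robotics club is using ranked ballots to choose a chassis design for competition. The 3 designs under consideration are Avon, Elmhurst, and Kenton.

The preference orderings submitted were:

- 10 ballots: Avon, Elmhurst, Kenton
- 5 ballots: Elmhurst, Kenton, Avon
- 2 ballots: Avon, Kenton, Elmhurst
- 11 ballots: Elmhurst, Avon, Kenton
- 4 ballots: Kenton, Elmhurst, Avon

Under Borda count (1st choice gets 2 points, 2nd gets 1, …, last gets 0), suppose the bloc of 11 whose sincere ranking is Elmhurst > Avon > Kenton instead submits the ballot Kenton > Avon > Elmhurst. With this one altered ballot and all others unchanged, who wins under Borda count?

Borda totals with the altered ballot: Avon 35, Elmhurst 24, Kenton 37.
The switch changes the winner from Elmhurst to Kenton.

Kenton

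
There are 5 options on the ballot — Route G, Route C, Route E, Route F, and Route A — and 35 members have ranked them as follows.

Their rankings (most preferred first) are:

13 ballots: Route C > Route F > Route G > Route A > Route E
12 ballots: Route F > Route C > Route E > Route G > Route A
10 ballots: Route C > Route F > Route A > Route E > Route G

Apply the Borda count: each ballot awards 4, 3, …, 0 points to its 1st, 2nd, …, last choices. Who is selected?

Borda scores:
  Route G: 13·2 + 12·1 + 10·0 = 38
  Route C: 13·4 + 12·3 + 10·4 = 128
  Route E: 13·0 + 12·2 + 10·1 = 34
  Route F: 13·3 + 12·4 + 10·3 = 117
  Route A: 13·1 + 12·0 + 10·2 = 33
Route C has the highest total.

Route C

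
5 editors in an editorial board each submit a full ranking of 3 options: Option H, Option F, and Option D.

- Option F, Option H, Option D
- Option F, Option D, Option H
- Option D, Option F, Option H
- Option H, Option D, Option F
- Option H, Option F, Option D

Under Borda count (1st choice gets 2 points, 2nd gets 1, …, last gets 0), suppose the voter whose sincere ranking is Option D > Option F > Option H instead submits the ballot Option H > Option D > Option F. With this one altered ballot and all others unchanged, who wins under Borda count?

Option H

Borda totals with the altered ballot: Option H 7, Option F 5, Option D 3.
The switch changes the winner from Option F to Option H.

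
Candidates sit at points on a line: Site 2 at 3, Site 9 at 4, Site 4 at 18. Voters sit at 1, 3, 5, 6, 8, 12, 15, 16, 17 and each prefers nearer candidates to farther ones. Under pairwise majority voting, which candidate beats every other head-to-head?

With single-peaked preferences on a line, the Condorcet winner is the candidate closest to the median voter.
The median voter (position 8) is closest to Site 9 at 4.
Check: Site 9 vs Site 4 — voters closer to Site 9: 5 of 9.

Site 9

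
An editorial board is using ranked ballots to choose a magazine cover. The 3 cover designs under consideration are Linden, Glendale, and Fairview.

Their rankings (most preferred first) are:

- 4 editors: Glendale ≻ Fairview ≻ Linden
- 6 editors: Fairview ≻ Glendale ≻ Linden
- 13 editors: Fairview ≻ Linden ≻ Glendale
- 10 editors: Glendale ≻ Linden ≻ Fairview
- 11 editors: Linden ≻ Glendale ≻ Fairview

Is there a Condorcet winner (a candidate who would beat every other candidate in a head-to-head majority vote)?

No

Head-to-head results (44 voters total):
Linden vs Glendale: Linden wins 24–20.
Linden vs Fairview: Fairview wins 23–21.
Glendale vs Fairview: Glendale wins 25–19.
No candidate beats all others: Linden beats Glendale beats Fairview beats Linden, a majority cycle.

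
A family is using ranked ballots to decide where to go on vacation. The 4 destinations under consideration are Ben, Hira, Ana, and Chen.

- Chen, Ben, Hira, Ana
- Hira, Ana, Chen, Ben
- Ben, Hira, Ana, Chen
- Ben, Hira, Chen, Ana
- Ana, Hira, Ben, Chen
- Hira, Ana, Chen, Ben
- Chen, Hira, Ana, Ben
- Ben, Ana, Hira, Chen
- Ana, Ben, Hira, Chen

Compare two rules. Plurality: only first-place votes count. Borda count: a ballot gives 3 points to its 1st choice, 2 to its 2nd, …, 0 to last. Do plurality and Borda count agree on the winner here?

No

Plurality first-place counts: Ben 3, Hira 2, Ana 2, Chen 2 → Ben.
Borda totals: Ben 14, Hira 17, Ana 14, Chen 9 → Hira.
The two rules disagree: plurality picks Ben, Borda picks Hira.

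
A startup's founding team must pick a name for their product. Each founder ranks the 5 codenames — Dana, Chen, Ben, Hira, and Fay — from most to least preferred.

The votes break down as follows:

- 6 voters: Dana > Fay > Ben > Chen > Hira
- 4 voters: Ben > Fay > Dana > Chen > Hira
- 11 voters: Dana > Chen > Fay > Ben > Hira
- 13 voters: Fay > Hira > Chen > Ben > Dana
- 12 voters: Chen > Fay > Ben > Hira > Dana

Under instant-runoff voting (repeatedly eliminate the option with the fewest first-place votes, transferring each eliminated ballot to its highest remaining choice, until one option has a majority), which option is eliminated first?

Round 1: Dana 17, Fay 13, Chen 12, Ben 4, Hira 0. Hira has the fewest and is eliminated.
Round 2: Dana 17, Fay 13, Chen 12, Ben 4. Ben has the fewest and is eliminated.
Round 3: Dana 17, Fay 17, Chen 12. Chen has the fewest and is eliminated.
Round 4: Fay 29, Dana 17. Fay has a majority.

Hira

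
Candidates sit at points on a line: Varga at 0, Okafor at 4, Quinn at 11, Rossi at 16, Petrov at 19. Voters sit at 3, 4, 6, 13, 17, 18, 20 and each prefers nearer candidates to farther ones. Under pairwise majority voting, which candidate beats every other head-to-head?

Quinn

With single-peaked preferences on a line, the Condorcet winner is the candidate closest to the median voter.
The median voter (position 13) is closest to Quinn at 11.
Check: Quinn vs Varga — voters closer to Quinn: 5 of 7.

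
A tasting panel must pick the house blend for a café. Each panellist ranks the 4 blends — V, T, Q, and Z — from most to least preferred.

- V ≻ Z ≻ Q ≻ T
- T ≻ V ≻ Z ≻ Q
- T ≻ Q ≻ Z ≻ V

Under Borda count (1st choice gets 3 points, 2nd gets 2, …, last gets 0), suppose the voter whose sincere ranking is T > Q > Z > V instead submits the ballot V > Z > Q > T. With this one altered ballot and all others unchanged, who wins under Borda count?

V

Borda totals with the altered ballot: V 8, T 3, Q 2, Z 5.
The switch changes the winner from T to V.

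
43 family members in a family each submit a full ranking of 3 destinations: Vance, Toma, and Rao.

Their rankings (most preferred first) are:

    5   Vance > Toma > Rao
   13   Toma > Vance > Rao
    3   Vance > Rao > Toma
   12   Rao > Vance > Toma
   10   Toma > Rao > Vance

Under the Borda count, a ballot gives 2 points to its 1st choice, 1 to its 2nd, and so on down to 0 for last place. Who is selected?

Toma

Borda scores:
  Vance: 5·2 + 13·1 + 3·2 + 12·1 + 10·0 = 41
  Toma: 5·1 + 13·2 + 3·0 + 12·0 + 10·2 = 51
  Rao: 5·0 + 13·0 + 3·1 + 12·2 + 10·1 = 37
Toma has the highest total.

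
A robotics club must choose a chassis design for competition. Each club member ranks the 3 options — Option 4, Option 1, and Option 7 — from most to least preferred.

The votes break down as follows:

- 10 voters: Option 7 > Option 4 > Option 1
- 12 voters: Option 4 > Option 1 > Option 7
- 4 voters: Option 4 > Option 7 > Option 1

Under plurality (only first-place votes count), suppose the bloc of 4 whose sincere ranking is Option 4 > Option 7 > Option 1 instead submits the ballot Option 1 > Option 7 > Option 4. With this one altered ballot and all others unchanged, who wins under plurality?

Option 4

First-place totals with the altered ballot: Option 4 12, Option 1 4, Option 7 10.
The winner is unchanged: still Option 4.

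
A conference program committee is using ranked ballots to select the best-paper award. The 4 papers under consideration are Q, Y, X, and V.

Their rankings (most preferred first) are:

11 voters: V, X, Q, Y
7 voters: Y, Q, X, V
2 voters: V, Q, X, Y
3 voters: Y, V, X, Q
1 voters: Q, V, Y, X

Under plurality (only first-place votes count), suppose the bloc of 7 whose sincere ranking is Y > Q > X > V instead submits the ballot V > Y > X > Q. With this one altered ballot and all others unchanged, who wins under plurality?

First-place totals with the altered ballot: Q 1, Y 3, X 0, V 20.
The winner is unchanged: still V.

V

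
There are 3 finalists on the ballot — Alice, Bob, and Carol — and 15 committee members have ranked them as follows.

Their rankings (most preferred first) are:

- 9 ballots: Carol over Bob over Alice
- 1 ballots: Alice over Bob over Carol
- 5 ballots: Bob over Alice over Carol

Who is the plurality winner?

Carol

First-place vote totals:
  Alice: 1
  Bob: 5
  Carol: 9
Carol has the most first-place votes.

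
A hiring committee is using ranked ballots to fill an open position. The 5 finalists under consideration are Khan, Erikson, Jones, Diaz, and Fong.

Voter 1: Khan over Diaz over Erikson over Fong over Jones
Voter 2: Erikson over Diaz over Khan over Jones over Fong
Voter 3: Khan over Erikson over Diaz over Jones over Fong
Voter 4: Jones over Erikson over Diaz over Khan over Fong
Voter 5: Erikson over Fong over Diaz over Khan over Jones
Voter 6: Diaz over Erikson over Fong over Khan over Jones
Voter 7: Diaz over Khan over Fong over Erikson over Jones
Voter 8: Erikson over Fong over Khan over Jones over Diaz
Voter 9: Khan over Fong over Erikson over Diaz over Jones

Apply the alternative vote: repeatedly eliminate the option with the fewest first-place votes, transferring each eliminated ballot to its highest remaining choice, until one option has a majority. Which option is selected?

Erikson

Round 1: Khan 3, Erikson 3, Diaz 2, Jones 1, Fong 0. Fong has the fewest and is eliminated.
Round 2: Khan 3, Erikson 3, Diaz 2, Jones 1. Jones has the fewest and is eliminated.
Round 3: Erikson 4, Khan 3, Diaz 2. Diaz has the fewest and is eliminated.
Round 4: Erikson 5, Khan 4. Erikson has a majority.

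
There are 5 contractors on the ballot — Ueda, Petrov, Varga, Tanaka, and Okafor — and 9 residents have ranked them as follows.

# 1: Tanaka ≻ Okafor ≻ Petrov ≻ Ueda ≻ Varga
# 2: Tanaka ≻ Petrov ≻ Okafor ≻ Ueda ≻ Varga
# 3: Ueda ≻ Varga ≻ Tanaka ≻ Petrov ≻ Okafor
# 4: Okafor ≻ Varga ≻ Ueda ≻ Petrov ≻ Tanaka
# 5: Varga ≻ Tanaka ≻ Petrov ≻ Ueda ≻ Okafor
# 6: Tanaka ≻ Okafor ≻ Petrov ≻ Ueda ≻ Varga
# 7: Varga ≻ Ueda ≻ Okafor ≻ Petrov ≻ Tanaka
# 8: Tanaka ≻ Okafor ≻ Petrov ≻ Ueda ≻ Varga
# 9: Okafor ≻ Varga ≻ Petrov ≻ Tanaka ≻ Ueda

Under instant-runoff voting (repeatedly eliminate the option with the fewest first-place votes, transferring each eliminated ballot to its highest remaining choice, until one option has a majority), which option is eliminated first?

Round 1: Tanaka 4, Varga 2, Okafor 2, Ueda 1, Petrov 0. Petrov has the fewest and is eliminated.
Round 2: Tanaka 4, Varga 2, Okafor 2, Ueda 1. Ueda has the fewest and is eliminated.
Round 3: Tanaka 4, Varga 3, Okafor 2. Okafor has the fewest and is eliminated.
Round 4: Varga 5, Tanaka 4. Varga has a majority.

Petrov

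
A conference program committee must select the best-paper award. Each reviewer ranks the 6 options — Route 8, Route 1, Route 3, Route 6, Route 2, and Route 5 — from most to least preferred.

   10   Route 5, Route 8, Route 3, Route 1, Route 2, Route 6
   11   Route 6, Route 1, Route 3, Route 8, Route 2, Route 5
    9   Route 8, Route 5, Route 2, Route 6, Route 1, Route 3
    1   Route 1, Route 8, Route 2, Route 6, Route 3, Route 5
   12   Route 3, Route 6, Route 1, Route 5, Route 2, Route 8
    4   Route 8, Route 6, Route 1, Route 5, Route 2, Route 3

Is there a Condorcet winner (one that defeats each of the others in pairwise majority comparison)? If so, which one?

Head-to-head results (47 voters total):
Route 8 vs Route 1: Route 1 wins 24–23.
Route 8 vs Route 3: Route 8 wins 24–23.
Route 8 vs Route 6: Route 8 wins 24–23.
Route 8 vs Route 2: Route 8 wins 35–12.
Route 8 vs Route 5: Route 8 wins 25–22.
Route 1 vs Route 3: Route 1 wins 25–22.
Route 1 vs Route 6: Route 6 wins 36–11.
Route 1 vs Route 2: Route 1 wins 38–9.
Route 1 vs Route 5: Route 1 wins 28–19.
Route 3 vs Route 6: Route 6 wins 25–22.
Route 3 vs Route 2: Route 3 wins 33–14.
Route 3 vs Route 5: Route 3 wins 24–23.
Route 6 vs Route 2: Route 6 wins 27–20.
Route 6 vs Route 5: Route 6 wins 28–19.
Route 2 vs Route 5: Route 5 wins 35–12.
No candidate beats all others: Route 8 beats Route 6 beats Route 1 beats Route 8, a majority cycle.

There is no Condorcet winner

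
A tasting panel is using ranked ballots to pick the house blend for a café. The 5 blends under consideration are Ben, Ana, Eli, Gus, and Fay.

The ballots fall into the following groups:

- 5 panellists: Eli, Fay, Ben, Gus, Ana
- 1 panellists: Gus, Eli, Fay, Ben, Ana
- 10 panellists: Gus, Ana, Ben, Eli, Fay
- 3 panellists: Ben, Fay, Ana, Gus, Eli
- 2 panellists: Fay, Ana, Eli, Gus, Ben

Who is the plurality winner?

Gus

First-place vote totals:
  Ben: 3
  Ana: 0
  Eli: 5
  Gus: 11
  Fay: 2
Gus has the most first-place votes.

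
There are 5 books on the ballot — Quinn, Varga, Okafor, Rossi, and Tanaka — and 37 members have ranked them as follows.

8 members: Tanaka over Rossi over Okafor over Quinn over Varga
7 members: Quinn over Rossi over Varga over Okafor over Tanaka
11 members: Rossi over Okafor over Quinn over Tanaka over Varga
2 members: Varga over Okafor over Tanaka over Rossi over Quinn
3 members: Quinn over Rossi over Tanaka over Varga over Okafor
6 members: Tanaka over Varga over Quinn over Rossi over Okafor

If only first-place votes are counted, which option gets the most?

Tanaka

First-place vote totals:
  Quinn: 10
  Varga: 2
  Okafor: 0
  Rossi: 11
  Tanaka: 14
Tanaka has the most first-place votes.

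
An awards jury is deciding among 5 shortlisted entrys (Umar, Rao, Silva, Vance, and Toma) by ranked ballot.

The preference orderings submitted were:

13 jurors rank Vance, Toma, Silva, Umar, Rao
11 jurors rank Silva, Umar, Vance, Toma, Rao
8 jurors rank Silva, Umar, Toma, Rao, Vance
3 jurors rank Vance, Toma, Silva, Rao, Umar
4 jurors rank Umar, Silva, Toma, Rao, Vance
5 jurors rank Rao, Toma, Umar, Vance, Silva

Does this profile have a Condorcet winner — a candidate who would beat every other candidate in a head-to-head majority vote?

Yes

Head-to-head results (44 voters total):
Umar vs Rao: Umar wins 36–8.
Umar vs Silva: Silva wins 35–9.
Umar vs Vance: Umar wins 28–16.
Umar vs Toma: Umar wins 23–21.
Rao vs Silva: Silva wins 39–5.
Rao vs Vance: Vance wins 27–17.
Rao vs Toma: Toma wins 39–5.
Silva vs Vance: Silva wins 23–21.
Silva vs Toma: Silva wins 23–21.
Vance vs Toma: Vance wins 27–17.
Silva beats each rival — Umar (35–9), Rao (39–5), Vance (23–21), Toma (23–21) — so Silva is the Condorcet winner.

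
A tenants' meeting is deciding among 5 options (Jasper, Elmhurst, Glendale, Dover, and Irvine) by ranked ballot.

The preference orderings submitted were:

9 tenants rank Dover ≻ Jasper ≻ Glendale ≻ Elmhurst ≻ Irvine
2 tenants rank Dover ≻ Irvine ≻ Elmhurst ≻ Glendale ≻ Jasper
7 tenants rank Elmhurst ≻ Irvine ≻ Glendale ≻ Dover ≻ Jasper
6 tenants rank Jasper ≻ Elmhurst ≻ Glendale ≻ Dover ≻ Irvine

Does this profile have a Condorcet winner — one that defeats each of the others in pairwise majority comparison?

Head-to-head results (24 voters total):
Jasper vs Elmhurst: Jasper wins 15–9.
Jasper vs Glendale: Jasper wins 15–9.
Jasper vs Dover: Dover wins 18–6.
Jasper vs Irvine: Jasper wins 15–9.
Elmhurst vs Glendale: Elmhurst wins 15–9.
Elmhurst vs Dover: Elmhurst wins 13–11.
Elmhurst vs Irvine: Elmhurst wins 22–2.
Glendale vs Dover: Glendale wins 13–11.
Glendale vs Irvine: Glendale wins 15–9.
Dover vs Irvine: Dover wins 17–7.
No candidate beats all others: Jasper beats Elmhurst beats Dover beats Jasper, a majority cycle.

No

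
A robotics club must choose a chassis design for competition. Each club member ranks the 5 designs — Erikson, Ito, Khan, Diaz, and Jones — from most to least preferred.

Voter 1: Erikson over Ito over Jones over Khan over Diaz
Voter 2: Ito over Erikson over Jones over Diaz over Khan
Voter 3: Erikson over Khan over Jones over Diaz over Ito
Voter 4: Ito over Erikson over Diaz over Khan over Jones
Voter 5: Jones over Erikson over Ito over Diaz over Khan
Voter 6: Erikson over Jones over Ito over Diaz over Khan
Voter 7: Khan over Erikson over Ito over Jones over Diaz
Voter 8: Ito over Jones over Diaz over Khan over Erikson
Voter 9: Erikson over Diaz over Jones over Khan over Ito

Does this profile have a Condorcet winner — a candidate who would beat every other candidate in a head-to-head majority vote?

Yes

Head-to-head results (9 voters total):
Erikson vs Ito: Erikson wins 6–3.
Erikson vs Khan: Erikson wins 7–2.
Erikson vs Diaz: Erikson wins 8–1.
Erikson vs Jones: Erikson wins 7–2.
Ito vs Khan: Ito wins 6–3.
Ito vs Diaz: Ito wins 7–2.
Ito vs Jones: Ito wins 5–4.
Khan vs Diaz: Diaz wins 6–3.
Khan vs Jones: Jones wins 6–3.
Diaz vs Jones: Jones wins 7–2.
Erikson beats each rival — Ito (6–3), Khan (7–2), Diaz (8–1), Jones (7–2) — so Erikson is the Condorcet winner.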